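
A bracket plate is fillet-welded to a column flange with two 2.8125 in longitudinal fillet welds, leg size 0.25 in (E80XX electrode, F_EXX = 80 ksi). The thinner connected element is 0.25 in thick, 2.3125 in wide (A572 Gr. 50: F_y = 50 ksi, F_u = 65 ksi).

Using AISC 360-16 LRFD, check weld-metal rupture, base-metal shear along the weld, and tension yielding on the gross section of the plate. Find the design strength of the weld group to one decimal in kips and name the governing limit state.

Weld metal: throat = 0.707×0.25 = 0.17675 in, L = 2×2.8125 = 5.625 in. φR_n = 0.75 × 0.6 × 80 × 0.17675 × 5.625 = 35.8 kips.
Base metal shear (0.25 in plate): yield φR_n = 1.0×0.6×50×0.25×5.625 = 42.2 kips; rupture φR_n = 0.75×0.6×65×0.25×5.625 = 41.1 kips; take 41.1 kips (rupture).
Tension yield (gross): A_g = 2.3125×0.25 = 0.57813 in². φR_n = 0.90 × 50 × 0.57813 = 26.0 kips.
Governing: min(35.8, 41.1, 26.0) = 26.0 kips → gross-section yield.

26.0 kips (gross-section yield governs)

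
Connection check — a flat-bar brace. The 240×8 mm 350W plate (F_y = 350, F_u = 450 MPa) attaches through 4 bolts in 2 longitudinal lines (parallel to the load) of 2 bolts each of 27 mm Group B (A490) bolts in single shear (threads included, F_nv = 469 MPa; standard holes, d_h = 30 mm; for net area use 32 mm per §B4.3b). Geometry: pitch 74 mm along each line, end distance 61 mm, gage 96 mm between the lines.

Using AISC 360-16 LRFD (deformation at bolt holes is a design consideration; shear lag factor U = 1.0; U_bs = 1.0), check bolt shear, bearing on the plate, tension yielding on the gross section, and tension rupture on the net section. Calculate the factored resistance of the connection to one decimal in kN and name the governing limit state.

Bolt shear: A_b = π(27)²/4 = 572.56 mm². φR_n = 0.75 × 469 × 572.56 × 4 × 1 = 805.6 kN.
Bearing (8 mm plate, F_u = 450 MPa): end bolts L_c = 61 − 30/2 = 46, R_n = min(1.2×46×8×450, 2.4×27×8×450) = 198.72 kN/bolt; interior L_c = 74 − 30 = 44, R_n = 190.08 kN/bolt. φR_n = 0.75 × (2×198.72 + 2×190.08) = 583.2 kN.
Tension yield (gross): A_g = 240×8 = 1920 mm². φR_n = 0.90 × 350 × 1920 = 604.8 kN.
Tension rupture (net): A_n = (240 − 2×32)×8 = 1408 mm² (U = 1.0, A_e = A_n). φR_n = 0.75 × 450 × 1408 = 475.2 kN.
Governing: min(805.6, 583.2, 604.8, 475.2) = 475.2 kN → net-section rupture.

475.2 kN (net-section rupture governs)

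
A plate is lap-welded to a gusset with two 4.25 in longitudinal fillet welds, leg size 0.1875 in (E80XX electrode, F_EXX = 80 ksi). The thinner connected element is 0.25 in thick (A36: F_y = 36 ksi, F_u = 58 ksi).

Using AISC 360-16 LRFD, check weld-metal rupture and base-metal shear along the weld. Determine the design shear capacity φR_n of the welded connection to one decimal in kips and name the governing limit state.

40.6 kips (weld metal governs)

Weld metal: throat = 0.707×0.1875 = 0.13256 in, L = 2×4.25 = 8.5 in. φR_n = 0.75 × 0.6 × 80 × 0.13256 × 8.5 = 40.6 kips.
Base metal shear (0.25 in plate): yield φR_n = 1.0×0.6×36×0.25×8.5 = 45.9 kips; rupture φR_n = 0.75×0.6×58×0.25×8.5 = 55.5 kips; take 45.9 kips (yield).
Governing: min(40.6, 45.9) = 40.6 kips → weld metal.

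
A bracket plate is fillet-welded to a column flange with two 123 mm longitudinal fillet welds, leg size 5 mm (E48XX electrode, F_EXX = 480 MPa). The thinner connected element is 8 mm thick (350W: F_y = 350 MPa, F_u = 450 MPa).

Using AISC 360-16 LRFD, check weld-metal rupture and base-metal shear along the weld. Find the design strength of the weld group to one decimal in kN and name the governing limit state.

Weld metal: throat = 0.707×5 = 3.535 mm, L = 2×123 = 246 mm. φR_n = 0.75 × 0.6 × 480 × 3.535 × 246 = 187.8 kN.
Base metal shear (8 mm plate): yield φR_n = 1.0×0.6×350×8×246 = 413.3 kN; rupture φR_n = 0.75×0.6×450×8×246 = 398.5 kN; take 398.5 kN (rupture).
Governing: min(187.8, 398.5) = 187.8 kN → weld metal.

187.8 kN (weld metal governs)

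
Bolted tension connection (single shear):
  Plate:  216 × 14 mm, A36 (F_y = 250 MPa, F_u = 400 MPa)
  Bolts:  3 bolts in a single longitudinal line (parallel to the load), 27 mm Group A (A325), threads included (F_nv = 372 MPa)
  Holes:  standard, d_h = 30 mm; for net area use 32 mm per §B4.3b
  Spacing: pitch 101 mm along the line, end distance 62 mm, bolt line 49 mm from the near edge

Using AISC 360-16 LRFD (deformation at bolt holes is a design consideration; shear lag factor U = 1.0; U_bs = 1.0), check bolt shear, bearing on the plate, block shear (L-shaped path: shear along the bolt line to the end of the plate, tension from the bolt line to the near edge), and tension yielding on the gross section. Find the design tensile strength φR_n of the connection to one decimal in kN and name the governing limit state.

Bolt shear: A_b = π(27)²/4 = 572.56 mm². φR_n = 0.75 × 372 × 572.56 × 3 × 1 = 479.2 kN.
Bearing (14 mm plate, F_u = 400 MPa): end bolts L_c = 62 − 30/2 = 47, R_n = min(1.2×47×14×400, 2.4×27×14×400) = 315.84 kN/bolt; interior L_c = 101 − 30 = 71, R_n = 362.88 kN/bolt. φR_n = 0.75 × (1×315.84 + 2×362.88) = 781.2 kN.
Block shear: shear path 1×[62+2×101] = 1×264 mm, A_gv = 3696, A_nv = 1×(264 − 2.5×32)×14 = 2576 mm²; tension to near edge: (49 − 0.5×32)×14 = 462 mm². R_n = min(0.6×400×2576, 0.6×250×3696) + 1.0×400×462 = min(618.24, 554.4) + 184.8 = 739.2 kN. φR_n = 0.75 × 739.2 = 554.4 kN.
Tension yield (gross): A_g = 216×14 = 3024 mm². φR_n = 0.90 × 250 × 3024 = 680.4 kN.
Governing: min(479.2, 781.2, 554.4, 680.4) = 479.2 kN → bolt shear.

479.2 kN (bolt shear governs)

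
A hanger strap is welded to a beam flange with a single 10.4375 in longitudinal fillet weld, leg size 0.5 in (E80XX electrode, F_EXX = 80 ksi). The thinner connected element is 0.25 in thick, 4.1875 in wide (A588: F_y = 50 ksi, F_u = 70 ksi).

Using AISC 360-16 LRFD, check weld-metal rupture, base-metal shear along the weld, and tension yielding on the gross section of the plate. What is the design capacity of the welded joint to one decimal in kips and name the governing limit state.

Weld metal: throat = 0.707×0.5 = 0.3535 in, L = 10.4375 in. φR_n = 0.75 × 0.6 × 80 × 0.3535 × 10.4375 = 132.8 kips.
Base metal shear (0.25 in plate): yield φR_n = 1.0×0.6×50×0.25×10.4375 = 78.3 kips; rupture φR_n = 0.75×0.6×70×0.25×10.4375 = 82.2 kips; take 78.3 kips (yield).
Tension yield (gross): A_g = 4.1875×0.25 = 1.0469 in². φR_n = 0.90 × 50 × 1.0469 = 47.1 kips.
Governing: min(132.8, 78.3, 47.1) = 47.1 kips → gross-section yield.

47.1 kips (gross-section yield governs)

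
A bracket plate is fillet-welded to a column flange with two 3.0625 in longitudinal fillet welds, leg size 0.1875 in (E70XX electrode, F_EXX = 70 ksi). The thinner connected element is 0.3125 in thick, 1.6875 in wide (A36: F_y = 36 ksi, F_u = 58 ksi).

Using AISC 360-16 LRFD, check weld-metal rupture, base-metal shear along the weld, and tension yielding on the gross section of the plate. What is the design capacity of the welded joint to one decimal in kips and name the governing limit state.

17.1 kips (gross-section yield governs)

Weld metal: throat = 0.707×0.1875 = 0.13256 in, L = 2×3.0625 = 6.125 in. φR_n = 0.75 × 0.6 × 70 × 0.13256 × 6.125 = 25.6 kips.
Base metal shear (0.3125 in plate): yield φR_n = 1.0×0.6×36×0.3125×6.125 = 41.3 kips; rupture φR_n = 0.75×0.6×58×0.3125×6.125 = 50.0 kips; take 41.3 kips (yield).
Tension yield (gross): A_g = 1.6875×0.3125 = 0.52734 in². φR_n = 0.90 × 36 × 0.52734 = 17.1 kips.
Governing: min(25.6, 41.3, 17.1) = 17.1 kips → gross-section yield.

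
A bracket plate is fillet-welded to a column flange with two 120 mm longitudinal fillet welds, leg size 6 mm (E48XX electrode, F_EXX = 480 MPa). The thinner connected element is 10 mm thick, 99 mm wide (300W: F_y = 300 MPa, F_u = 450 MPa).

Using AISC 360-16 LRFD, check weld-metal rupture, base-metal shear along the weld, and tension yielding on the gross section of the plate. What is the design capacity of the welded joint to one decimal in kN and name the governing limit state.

219.9 kN (weld metal governs)

Weld metal: throat = 0.707×6 = 4.242 mm, L = 2×120 = 240 mm. φR_n = 0.75 × 0.6 × 480 × 4.242 × 240 = 219.9 kN.
Base metal shear (10 mm plate): yield φR_n = 1.0×0.6×300×10×240 = 432.0 kN; rupture φR_n = 0.75×0.6×450×10×240 = 486.0 kN; take 432.0 kN (yield).
Tension yield (gross): A_g = 99×10 = 990 mm². φR_n = 0.90 × 300 × 990 = 267.3 kN.
Governing: min(219.9, 432.0, 267.3) = 219.9 kN → weld metal.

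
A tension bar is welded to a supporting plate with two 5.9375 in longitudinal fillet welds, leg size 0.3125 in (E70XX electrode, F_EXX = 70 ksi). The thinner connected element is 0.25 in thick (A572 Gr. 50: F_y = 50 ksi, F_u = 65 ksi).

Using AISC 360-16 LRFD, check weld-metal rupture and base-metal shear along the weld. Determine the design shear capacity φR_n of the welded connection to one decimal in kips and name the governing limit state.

Weld metal: throat = 0.707×0.3125 = 0.22094 in, L = 2×5.9375 = 11.875 in. φR_n = 0.75 × 0.6 × 70 × 0.22094 × 11.875 = 82.6 kips.
Base metal shear (0.25 in plate): yield φR_n = 1.0×0.6×50×0.25×11.875 = 89.1 kips; rupture φR_n = 0.75×0.6×65×0.25×11.875 = 86.8 kips; take 86.8 kips (rupture).
Governing: min(82.6, 86.8) = 82.6 kips → weld metal.

82.6 kips (weld metal governs)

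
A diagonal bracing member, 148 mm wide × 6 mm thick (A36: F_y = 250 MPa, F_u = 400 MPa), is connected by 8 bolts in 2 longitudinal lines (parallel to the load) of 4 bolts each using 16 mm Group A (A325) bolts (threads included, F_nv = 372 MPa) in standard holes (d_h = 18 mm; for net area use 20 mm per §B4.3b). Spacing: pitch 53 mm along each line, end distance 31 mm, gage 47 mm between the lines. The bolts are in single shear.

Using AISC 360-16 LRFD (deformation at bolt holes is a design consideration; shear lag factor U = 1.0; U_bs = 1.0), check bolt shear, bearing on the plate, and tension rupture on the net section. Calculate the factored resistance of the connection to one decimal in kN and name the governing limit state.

194.4 kN (net-section rupture governs)

Bolt shear: A_b = π(16)²/4 = 201.06 mm². φR_n = 0.75 × 372 × 201.06 × 8 × 1 = 448.8 kN.
Bearing (6 mm plate, F_u = 400 MPa): end bolts L_c = 31 − 18/2 = 22, R_n = min(1.2×22×6×400, 2.4×16×6×400) = 63.36 kN/bolt; interior L_c = 53 − 18 = 35, R_n = 92.16 kN/bolt. φR_n = 0.75 × (2×63.36 + 6×92.16) = 509.8 kN.
Tension rupture (net): A_n = (148 − 2×20)×6 = 648 mm² (U = 1.0, A_e = A_n). φR_n = 0.75 × 400 × 648 = 194.4 kN.
Governing: min(448.8, 509.8, 194.4) = 194.4 kN → net-section rupture.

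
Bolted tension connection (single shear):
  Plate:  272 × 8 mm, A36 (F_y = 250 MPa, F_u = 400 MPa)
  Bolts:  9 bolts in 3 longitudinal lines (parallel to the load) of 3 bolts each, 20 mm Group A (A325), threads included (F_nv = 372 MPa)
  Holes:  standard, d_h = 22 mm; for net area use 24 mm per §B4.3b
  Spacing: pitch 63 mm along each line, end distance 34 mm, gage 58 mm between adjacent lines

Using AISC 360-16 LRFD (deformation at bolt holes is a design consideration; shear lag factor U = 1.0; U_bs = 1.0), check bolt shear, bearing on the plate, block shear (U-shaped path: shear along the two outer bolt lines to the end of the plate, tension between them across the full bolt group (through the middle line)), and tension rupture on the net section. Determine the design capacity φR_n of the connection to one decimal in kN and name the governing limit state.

Bolt shear: A_b = π(20)²/4 = 314.16 mm². φR_n = 0.75 × 372 × 314.16 × 9 × 1 = 788.9 kN.
Bearing (8 mm plate, F_u = 400 MPa): end bolts L_c = 34 − 22/2 = 23, R_n = min(1.2×23×8×400, 2.4×20×8×400) = 88.32 kN/bolt; interior L_c = 63 − 22 = 41, R_n = 153.6 kN/bolt. φR_n = 0.75 × (3×88.32 + 6×153.6) = 889.9 kN.
Block shear: shear path 2×[34+2×63] = 2×160 mm, A_gv = 2560, A_nv = 2×(160 − 2.5×24)×8 = 1600 mm²; tension across gage: (116 − 2×24)×8 = 544 mm². R_n = min(0.6×400×1600, 0.6×250×2560) + 1.0×400×544 = min(384, 384) + 217.6 = 601.6 kN. φR_n = 0.75 × 601.6 = 451.2 kN.
Tension rupture (net): A_n = (272 − 3×24)×8 = 1600 mm² (U = 1.0, A_e = A_n). φR_n = 0.75 × 400 × 1600 = 480.0 kN.
Governing: min(788.9, 889.9, 451.2, 480.0) = 451.2 kN → block shear.

451.2 kN (block shear governs)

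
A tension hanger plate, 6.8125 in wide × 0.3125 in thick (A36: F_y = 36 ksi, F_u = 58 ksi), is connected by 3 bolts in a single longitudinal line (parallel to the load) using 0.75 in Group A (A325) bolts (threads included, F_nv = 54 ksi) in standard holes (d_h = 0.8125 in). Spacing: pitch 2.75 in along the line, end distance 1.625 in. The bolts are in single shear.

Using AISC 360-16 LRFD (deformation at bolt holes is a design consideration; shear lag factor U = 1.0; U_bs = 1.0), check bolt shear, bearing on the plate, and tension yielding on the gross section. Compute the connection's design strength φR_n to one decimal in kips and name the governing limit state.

53.7 kips (bolt shear governs)

Bolt shear: A_b = π(0.75)²/4 = 0.44179 in². φR_n = 0.75 × 54 × 0.44179 × 3 × 1 = 53.7 kips.
Bearing (0.3125 in plate, F_u = 58 ksi): end bolts L_c = 1.625 − 0.8125/2 = 1.21875, R_n = min(1.2×1.21875×0.3125×58, 2.4×0.75×0.3125×58) = 26.508 kips/bolt; interior L_c = 2.75 − 0.8125 = 1.9375, R_n = 32.625 kips/bolt. φR_n = 0.75 × (1×26.508 + 2×32.625) = 68.8 kips.
Tension yield (gross): A_g = 6.8125×0.3125 = 2.1289 in². φR_n = 0.90 × 36 × 2.1289 = 69.0 kips.
Governing: min(53.7, 68.8, 69.0) = 53.7 kips → bolt shear.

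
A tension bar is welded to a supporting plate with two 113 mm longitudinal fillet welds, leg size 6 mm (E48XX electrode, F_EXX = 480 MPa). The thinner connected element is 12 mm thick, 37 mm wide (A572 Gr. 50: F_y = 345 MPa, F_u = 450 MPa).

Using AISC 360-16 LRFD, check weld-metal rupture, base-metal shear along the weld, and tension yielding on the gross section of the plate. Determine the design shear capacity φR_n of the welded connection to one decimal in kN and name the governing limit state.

Weld metal: throat = 0.707×6 = 4.242 mm, L = 2×113 = 226 mm. φR_n = 0.75 × 0.6 × 480 × 4.242 × 226 = 207.1 kN.
Base metal shear (12 mm plate): yield φR_n = 1.0×0.6×345×12×226 = 561.4 kN; rupture φR_n = 0.75×0.6×450×12×226 = 549.2 kN; take 549.2 kN (rupture).
Tension yield (gross): A_g = 37×12 = 444 mm². φR_n = 0.90 × 345 × 444 = 137.9 kN.
Governing: min(207.1, 549.2, 137.9) = 137.9 kN → gross-section yield.

137.9 kN (gross-section yield governs)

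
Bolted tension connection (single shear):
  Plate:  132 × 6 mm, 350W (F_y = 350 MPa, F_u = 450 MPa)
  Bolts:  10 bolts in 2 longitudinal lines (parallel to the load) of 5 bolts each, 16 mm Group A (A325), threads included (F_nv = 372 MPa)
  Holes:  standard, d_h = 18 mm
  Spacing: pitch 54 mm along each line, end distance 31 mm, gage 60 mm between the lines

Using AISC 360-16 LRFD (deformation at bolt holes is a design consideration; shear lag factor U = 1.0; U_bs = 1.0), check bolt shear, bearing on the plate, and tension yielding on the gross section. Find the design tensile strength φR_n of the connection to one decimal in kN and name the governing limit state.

Bolt shear: A_b = π(16)²/4 = 201.06 mm². φR_n = 0.75 × 372 × 201.06 × 10 × 1 = 561.0 kN.
Bearing (6 mm plate, F_u = 450 MPa): end bolts L_c = 31 − 18/2 = 22, R_n = min(1.2×22×6×450, 2.4×16×6×450) = 71.28 kN/bolt; interior L_c = 54 − 18 = 36, R_n = 103.68 kN/bolt. φR_n = 0.75 × (2×71.28 + 8×103.68) = 729.0 kN.
Tension yield (gross): A_g = 132×6 = 792 mm². φR_n = 0.90 × 350 × 792 = 249.5 kN.
Governing: min(561.0, 729.0, 249.5) = 249.5 kN → gross-section yield.

249.5 kN (gross-section yield governs)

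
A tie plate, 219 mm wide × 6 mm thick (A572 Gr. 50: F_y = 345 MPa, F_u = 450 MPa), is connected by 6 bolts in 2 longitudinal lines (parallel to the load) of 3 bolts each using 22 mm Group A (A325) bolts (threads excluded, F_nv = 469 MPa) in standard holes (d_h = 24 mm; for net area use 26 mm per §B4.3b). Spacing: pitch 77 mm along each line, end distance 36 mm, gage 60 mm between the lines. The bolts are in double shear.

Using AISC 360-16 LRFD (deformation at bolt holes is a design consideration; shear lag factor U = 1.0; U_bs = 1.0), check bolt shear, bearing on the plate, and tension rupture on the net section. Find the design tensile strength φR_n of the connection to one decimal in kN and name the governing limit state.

Bolt shear: A_b = π(22)²/4 = 380.13 mm². φR_n = 0.75 × 469 × 380.13 × 6 × 2 = 1604.5 kN.
Bearing (6 mm plate, F_u = 450 MPa): end bolts L_c = 36 − 24/2 = 24, R_n = min(1.2×24×6×450, 2.4×22×6×450) = 77.76 kN/bolt; interior L_c = 77 − 24 = 53, R_n = 142.56 kN/bolt. φR_n = 0.75 × (2×77.76 + 4×142.56) = 544.3 kN.
Tension rupture (net): A_n = (219 − 2×26)×6 = 1002 mm² (U = 1.0, A_e = A_n). φR_n = 0.75 × 450 × 1002 = 338.2 kN.
Governing: min(1604.5, 544.3, 338.2) = 338.2 kN → net-section rupture.

338.2 kN (net-section rupture governs)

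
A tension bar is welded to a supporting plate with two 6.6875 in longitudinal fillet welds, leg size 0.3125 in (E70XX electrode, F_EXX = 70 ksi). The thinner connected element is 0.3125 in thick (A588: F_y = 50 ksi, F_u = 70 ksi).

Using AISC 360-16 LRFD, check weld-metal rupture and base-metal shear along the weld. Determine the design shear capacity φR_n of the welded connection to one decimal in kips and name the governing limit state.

93.1 kips (weld metal governs)

Weld metal: throat = 0.707×0.3125 = 0.22094 in, L = 2×6.6875 = 13.375 in. φR_n = 0.75 × 0.6 × 70 × 0.22094 × 13.375 = 93.1 kips.
Base metal shear (0.3125 in plate): yield φR_n = 1.0×0.6×50×0.3125×13.375 = 125.4 kips; rupture φR_n = 0.75×0.6×70×0.3125×13.375 = 131.7 kips; take 125.4 kips (yield).
Governing: min(93.1, 125.4) = 93.1 kips → weld metal.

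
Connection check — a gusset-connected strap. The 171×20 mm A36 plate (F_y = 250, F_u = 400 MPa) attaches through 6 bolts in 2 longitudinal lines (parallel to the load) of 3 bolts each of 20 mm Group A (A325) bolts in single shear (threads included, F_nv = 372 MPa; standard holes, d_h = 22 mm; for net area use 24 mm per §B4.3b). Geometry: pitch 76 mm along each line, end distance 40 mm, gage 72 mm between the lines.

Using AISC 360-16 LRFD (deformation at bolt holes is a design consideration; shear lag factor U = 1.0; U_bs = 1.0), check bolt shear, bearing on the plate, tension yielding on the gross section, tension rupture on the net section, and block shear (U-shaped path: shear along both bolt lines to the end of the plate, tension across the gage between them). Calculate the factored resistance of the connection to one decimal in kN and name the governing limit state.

Bolt shear: A_b = π(20)²/4 = 314.16 mm². φR_n = 0.75 × 372 × 314.16 × 6 × 1 = 525.9 kN.
Bearing (20 mm plate, F_u = 400 MPa): end bolts L_c = 40 − 22/2 = 29, R_n = min(1.2×29×20×400, 2.4×20×20×400) = 278.4 kN/bolt; interior L_c = 76 − 22 = 54, R_n = 384 kN/bolt. φR_n = 0.75 × (2×278.4 + 4×384) = 1569.6 kN.
Tension yield (gross): A_g = 171×20 = 3420 mm². φR_n = 0.90 × 250 × 3420 = 769.5 kN.
Tension rupture (net): A_n = (171 − 2×24)×20 = 2460 mm² (U = 1.0, A_e = A_n). φR_n = 0.75 × 400 × 2460 = 738.0 kN.
Block shear: shear path 2×[40+2×76] = 2×192 mm, A_gv = 7680, A_nv = 2×(192 − 2.5×24)×20 = 5280 mm²; tension across gage: (72 − 1×24)×20 = 960 mm². R_n = min(0.6×400×5280, 0.6×250×7680) + 1.0×400×960 = min(1267.2, 1152) + 384 = 1536 kN. φR_n = 0.75 × 1536 = 1152.0 kN.
Governing: min(525.9, 1569.6, 769.5, 738.0, 1152.0) = 525.9 kN → bolt shear.

525.9 kN (bolt shear governs)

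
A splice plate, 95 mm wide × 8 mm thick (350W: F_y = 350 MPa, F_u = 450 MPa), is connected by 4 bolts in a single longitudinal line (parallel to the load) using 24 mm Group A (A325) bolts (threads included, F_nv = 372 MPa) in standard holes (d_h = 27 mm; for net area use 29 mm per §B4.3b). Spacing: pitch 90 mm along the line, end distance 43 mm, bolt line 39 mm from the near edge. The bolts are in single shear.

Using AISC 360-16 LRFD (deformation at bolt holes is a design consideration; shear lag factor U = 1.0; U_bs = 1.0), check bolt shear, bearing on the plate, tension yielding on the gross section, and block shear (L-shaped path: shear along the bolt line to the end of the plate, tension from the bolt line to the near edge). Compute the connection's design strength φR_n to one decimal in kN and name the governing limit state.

239.4 kN (gross-section yield governs)

Bolt shear: A_b = π(24)²/4 = 452.39 mm². φR_n = 0.75 × 372 × 452.39 × 4 × 1 = 504.9 kN.
Bearing (8 mm plate, F_u = 450 MPa): end bolts L_c = 43 − 27/2 = 29.5, R_n = min(1.2×29.5×8×450, 2.4×24×8×450) = 127.44 kN/bolt; interior L_c = 90 − 27 = 63, R_n = 207.36 kN/bolt. φR_n = 0.75 × (1×127.44 + 3×207.36) = 562.1 kN.
Tension yield (gross): A_g = 95×8 = 760 mm². φR_n = 0.90 × 350 × 760 = 239.4 kN.
Block shear: shear path 1×[43+3×90] = 1×313 mm, A_gv = 2504, A_nv = 1×(313 − 3.5×29)×8 = 1692 mm²; tension to near edge: (39 − 0.5×29)×8 = 196 mm². R_n = min(0.6×450×1692, 0.6×350×2504) + 1.0×450×196 = min(456.84, 525.84) + 88.2 = 545.04 kN. φR_n = 0.75 × 545.04 = 408.8 kN.
Governing: min(504.9, 562.1, 239.4, 408.8) = 239.4 kN → gross-section yield.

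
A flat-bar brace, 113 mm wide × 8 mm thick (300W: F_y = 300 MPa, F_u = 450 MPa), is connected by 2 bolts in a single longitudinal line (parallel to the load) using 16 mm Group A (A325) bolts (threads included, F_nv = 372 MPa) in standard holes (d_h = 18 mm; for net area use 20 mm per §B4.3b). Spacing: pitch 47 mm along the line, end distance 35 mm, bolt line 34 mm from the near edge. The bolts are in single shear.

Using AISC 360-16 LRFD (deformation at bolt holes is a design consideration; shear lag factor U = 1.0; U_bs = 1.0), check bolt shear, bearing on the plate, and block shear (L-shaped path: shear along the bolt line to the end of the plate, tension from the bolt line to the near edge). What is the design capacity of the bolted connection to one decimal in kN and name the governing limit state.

112.2 kN (bolt shear governs)

Bolt shear: A_b = π(16)²/4 = 201.06 mm². φR_n = 0.75 × 372 × 201.06 × 2 × 1 = 112.2 kN.
Bearing (8 mm plate, F_u = 450 MPa): end bolts L_c = 35 − 18/2 = 26, R_n = min(1.2×26×8×450, 2.4×16×8×450) = 112.32 kN/bolt; interior L_c = 47 − 18 = 29, R_n = 125.28 kN/bolt. φR_n = 0.75 × (1×112.32 + 1×125.28) = 178.2 kN.
Block shear: shear path 1×[35+1×47] = 1×82 mm, A_gv = 656, A_nv = 1×(82 − 1.5×20)×8 = 416 mm²; tension to near edge: (34 − 0.5×20)×8 = 192 mm². R_n = min(0.6×450×416, 0.6×300×656) + 1.0×450×192 = min(112.32, 118.08) + 86.4 = 198.72 kN. φR_n = 0.75 × 198.72 = 149.0 kN.
Governing: min(112.2, 178.2, 149.0) = 112.2 kN → bolt shear.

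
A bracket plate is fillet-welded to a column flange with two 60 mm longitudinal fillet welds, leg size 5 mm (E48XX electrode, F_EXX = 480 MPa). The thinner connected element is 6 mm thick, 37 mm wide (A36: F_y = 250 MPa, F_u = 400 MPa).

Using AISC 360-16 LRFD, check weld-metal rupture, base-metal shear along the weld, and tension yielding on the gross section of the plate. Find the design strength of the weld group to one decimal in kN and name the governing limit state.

50.0 kN (gross-section yield governs)

Weld metal: throat = 0.707×5 = 3.535 mm, L = 2×60 = 120 mm. φR_n = 0.75 × 0.6 × 480 × 3.535 × 120 = 91.6 kN.
Base metal shear (6 mm plate): yield φR_n = 1.0×0.6×250×6×120 = 108.0 kN; rupture φR_n = 0.75×0.6×400×6×120 = 129.6 kN; take 108.0 kN (yield).
Tension yield (gross): A_g = 37×6 = 222 mm². φR_n = 0.90 × 250 × 222 = 50.0 kN.
Governing: min(91.6, 108.0, 50.0) = 50.0 kN → gross-section yield.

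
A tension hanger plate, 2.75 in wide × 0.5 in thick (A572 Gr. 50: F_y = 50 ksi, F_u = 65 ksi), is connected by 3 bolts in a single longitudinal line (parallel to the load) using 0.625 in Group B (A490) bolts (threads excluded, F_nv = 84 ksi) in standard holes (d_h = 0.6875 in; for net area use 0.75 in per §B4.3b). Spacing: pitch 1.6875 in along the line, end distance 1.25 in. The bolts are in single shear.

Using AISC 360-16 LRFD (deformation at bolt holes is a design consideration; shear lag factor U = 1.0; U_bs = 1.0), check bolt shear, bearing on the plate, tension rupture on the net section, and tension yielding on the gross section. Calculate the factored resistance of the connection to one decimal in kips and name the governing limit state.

Bolt shear: A_b = π(0.625)²/4 = 0.3068 in². φR_n = 0.75 × 84 × 0.3068 × 3 × 1 = 58.0 kips.
Bearing (0.5 in plate, F_u = 65 ksi): end bolts L_c = 1.25 − 0.6875/2 = 0.90625, R_n = min(1.2×0.90625×0.5×65, 2.4×0.625×0.5×65) = 35.344 kips/bolt; interior L_c = 1.6875 − 0.6875 = 1, R_n = 39 kips/bolt. φR_n = 0.75 × (1×35.344 + 2×39) = 85.0 kips.
Tension rupture (net): A_n = (2.75 − 1×0.75)×0.5 = 1 in² (U = 1.0, A_e = A_n). φR_n = 0.75 × 65 × 1 = 48.8 kips.
Tension yield (gross): A_g = 2.75×0.5 = 1.375 in². φR_n = 0.90 × 50 × 1.375 = 61.9 kips.
Governing: min(58.0, 85.0, 48.8, 61.9) = 48.8 kips → net-section rupture.

48.8 kips (net-section rupture governs)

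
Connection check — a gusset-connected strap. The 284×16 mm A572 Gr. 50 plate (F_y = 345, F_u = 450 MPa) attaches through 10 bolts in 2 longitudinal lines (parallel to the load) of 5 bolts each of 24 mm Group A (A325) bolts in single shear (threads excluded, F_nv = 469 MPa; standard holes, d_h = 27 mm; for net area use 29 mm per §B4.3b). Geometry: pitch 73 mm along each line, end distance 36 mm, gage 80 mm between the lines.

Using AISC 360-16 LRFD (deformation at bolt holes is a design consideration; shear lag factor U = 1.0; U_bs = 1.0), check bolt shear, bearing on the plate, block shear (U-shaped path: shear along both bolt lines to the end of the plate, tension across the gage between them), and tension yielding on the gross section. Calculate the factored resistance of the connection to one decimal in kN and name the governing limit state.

1410.9 kN (gross-section yield governs)

Bolt shear: A_b = π(24)²/4 = 452.39 mm². φR_n = 0.75 × 469 × 452.39 × 10 × 1 = 1591.3 kN.
Bearing (16 mm plate, F_u = 450 MPa): end bolts L_c = 36 − 27/2 = 22.5, R_n = min(1.2×22.5×16×450, 2.4×24×16×450) = 194.4 kN/bolt; interior L_c = 73 − 27 = 46, R_n = 397.44 kN/bolt. φR_n = 0.75 × (2×194.4 + 8×397.44) = 2676.2 kN.
Block shear: shear path 2×[36+4×73] = 2×328 mm, A_gv = 10496, A_nv = 2×(328 − 4.5×29)×16 = 6320 mm²; tension across gage: (80 − 1×29)×16 = 816 mm². R_n = min(0.6×450×6320, 0.6×345×10496) + 1.0×450×816 = min(1706.4, 2172.7) + 367.2 = 2073.6 kN. φR_n = 0.75 × 2073.6 = 1555.2 kN.
Tension yield (gross): A_g = 284×16 = 4544 mm². φR_n = 0.90 × 345 × 4544 = 1410.9 kN.
Governing: min(1591.3, 2676.2, 1555.2, 1410.9) = 1410.9 kN → gross-section yield.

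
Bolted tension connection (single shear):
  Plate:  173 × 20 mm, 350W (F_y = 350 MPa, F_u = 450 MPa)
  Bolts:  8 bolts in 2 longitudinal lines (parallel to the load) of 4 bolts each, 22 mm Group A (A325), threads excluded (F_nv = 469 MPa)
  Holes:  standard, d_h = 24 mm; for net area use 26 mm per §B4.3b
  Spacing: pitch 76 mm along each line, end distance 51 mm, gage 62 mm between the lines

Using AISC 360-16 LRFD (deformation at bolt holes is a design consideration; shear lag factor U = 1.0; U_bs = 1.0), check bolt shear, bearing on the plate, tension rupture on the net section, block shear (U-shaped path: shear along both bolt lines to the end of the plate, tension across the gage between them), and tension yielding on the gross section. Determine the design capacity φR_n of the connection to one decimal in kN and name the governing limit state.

Bolt shear: A_b = π(22)²/4 = 380.13 mm². φR_n = 0.75 × 469 × 380.13 × 8 × 1 = 1069.7 kN.
Bearing (20 mm plate, F_u = 450 MPa): end bolts L_c = 51 − 24/2 = 39, R_n = min(1.2×39×20×450, 2.4×22×20×450) = 421.2 kN/bolt; interior L_c = 76 − 24 = 52, R_n = 475.2 kN/bolt. φR_n = 0.75 × (2×421.2 + 6×475.2) = 2770.2 kN.
Tension rupture (net): A_n = (173 − 2×26)×20 = 2420 mm² (U = 1.0, A_e = A_n). φR_n = 0.75 × 450 × 2420 = 816.8 kN.
Block shear: shear path 2×[51+3×76] = 2×279 mm, A_gv = 11160, A_nv = 2×(279 − 3.5×26)×20 = 7520 mm²; tension across gage: (62 − 1×26)×20 = 720 mm². R_n = min(0.6×450×7520, 0.6×350×11160) + 1.0×450×720 = min(2030.4, 2343.6) + 324 = 2354.4 kN. φR_n = 0.75 × 2354.4 = 1765.8 kN.
Tension yield (gross): A_g = 173×20 = 3460 mm². φR_n = 0.90 × 350 × 3460 = 1089.9 kN.
Governing: min(1069.7, 2770.2, 816.8, 1765.8, 1089.9) = 816.8 kN → net-section rupture.

816.8 kN (net-section rupture governs)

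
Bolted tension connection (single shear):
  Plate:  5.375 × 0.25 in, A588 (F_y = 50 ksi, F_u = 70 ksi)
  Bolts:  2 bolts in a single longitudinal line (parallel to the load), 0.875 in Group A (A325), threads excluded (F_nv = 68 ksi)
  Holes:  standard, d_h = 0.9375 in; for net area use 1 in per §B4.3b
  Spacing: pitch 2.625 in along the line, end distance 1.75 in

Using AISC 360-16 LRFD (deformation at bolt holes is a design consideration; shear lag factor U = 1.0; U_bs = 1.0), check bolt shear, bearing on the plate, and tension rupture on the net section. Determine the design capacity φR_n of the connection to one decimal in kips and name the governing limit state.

46.8 kips (bearing governs)

Bolt shear: A_b = π(0.875)²/4 = 0.60132 in². φR_n = 0.75 × 68 × 0.60132 × 2 × 1 = 61.3 kips.
Bearing (0.25 in plate, F_u = 70 ksi): end bolts L_c = 1.75 − 0.9375/2 = 1.28125, R_n = min(1.2×1.28125×0.25×70, 2.4×0.875×0.25×70) = 26.906 kips/bolt; interior L_c = 2.625 − 0.9375 = 1.6875, R_n = 35.438 kips/bolt. φR_n = 0.75 × (1×26.906 + 1×35.438) = 46.8 kips.
Tension rupture (net): A_n = (5.375 − 1×1)×0.25 = 1.0938 in² (U = 1.0, A_e = A_n). φR_n = 0.75 × 70 × 1.0938 = 57.4 kips.
Governing: min(61.3, 46.8, 57.4) = 46.8 kips → bearing.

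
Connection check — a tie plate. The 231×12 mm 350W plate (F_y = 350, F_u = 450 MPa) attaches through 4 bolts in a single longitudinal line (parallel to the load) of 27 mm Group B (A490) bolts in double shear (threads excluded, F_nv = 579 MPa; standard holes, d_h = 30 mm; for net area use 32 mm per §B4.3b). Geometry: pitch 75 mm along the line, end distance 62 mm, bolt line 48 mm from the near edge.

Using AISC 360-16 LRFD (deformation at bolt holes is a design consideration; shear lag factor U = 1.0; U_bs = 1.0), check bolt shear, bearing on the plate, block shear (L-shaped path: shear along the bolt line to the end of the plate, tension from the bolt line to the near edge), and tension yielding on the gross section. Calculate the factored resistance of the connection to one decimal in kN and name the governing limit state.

Bolt shear: A_b = π(27)²/4 = 572.56 mm². φR_n = 0.75 × 579 × 572.56 × 4 × 2 = 1989.1 kN.
Bearing (12 mm plate, F_u = 450 MPa): end bolts L_c = 62 − 30/2 = 47, R_n = min(1.2×47×12×450, 2.4×27×12×450) = 304.56 kN/bolt; interior L_c = 75 − 30 = 45, R_n = 291.6 kN/bolt. φR_n = 0.75 × (1×304.56 + 3×291.6) = 884.5 kN.
Block shear: shear path 1×[62+3×75] = 1×287 mm, A_gv = 3444, A_nv = 1×(287 − 3.5×32)×12 = 2100 mm²; tension to near edge: (48 − 0.5×32)×12 = 384 mm². R_n = min(0.6×450×2100, 0.6×350×3444) + 1.0×450×384 = min(567, 723.24) + 172.8 = 739.8 kN. φR_n = 0.75 × 739.8 = 554.9 kN.
Tension yield (gross): A_g = 231×12 = 2772 mm². φR_n = 0.90 × 350 × 2772 = 873.2 kN.
Governing: min(1989.1, 884.5, 554.9, 873.2) = 554.9 kN → block shear.

554.9 kN (block shear governs)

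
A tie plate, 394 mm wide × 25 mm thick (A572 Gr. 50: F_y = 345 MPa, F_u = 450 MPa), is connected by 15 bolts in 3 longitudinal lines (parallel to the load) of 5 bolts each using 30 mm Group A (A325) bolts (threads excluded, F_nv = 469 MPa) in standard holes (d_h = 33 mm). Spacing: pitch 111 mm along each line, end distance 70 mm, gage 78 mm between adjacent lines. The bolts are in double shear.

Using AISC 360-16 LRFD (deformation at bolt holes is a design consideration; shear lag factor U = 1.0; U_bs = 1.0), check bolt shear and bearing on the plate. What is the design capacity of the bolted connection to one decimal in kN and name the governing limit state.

7459.1 kN (bolt shear governs)

Bolt shear: A_b = π(30)²/4 = 706.86 mm². φR_n = 0.75 × 469 × 706.86 × 15 × 2 = 7459.1 kN.
Bearing (25 mm plate, F_u = 450 MPa): end bolts L_c = 70 − 33/2 = 53.5, R_n = min(1.2×53.5×25×450, 2.4×30×25×450) = 722.25 kN/bolt; interior L_c = 111 − 33 = 78, R_n = 810 kN/bolt. φR_n = 0.75 × (3×722.25 + 12×810) = 8915.1 kN.
Governing: min(7459.1, 8915.1) = 7459.1 kN → bolt shear.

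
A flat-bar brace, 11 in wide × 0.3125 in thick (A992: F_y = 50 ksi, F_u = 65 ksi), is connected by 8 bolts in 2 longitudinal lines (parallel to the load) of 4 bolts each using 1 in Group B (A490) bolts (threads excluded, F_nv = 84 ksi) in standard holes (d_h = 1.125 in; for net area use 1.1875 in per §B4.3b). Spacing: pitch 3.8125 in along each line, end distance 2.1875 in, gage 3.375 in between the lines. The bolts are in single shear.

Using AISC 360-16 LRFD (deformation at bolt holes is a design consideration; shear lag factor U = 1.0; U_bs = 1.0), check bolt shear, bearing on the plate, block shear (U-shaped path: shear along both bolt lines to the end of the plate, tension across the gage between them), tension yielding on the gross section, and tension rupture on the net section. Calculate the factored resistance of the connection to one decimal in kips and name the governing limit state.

131.4 kips (net-section rupture governs)

Bolt shear: A_b = π(1)²/4 = 0.7854 in². φR_n = 0.75 × 84 × 0.7854 × 8 × 1 = 395.8 kips.
Bearing (0.3125 in plate, F_u = 65 ksi): end bolts L_c = 2.1875 − 1.125/2 = 1.625, R_n = min(1.2×1.625×0.3125×65, 2.4×1×0.3125×65) = 39.609 kips/bolt; interior L_c = 3.8125 − 1.125 = 2.6875, R_n = 48.75 kips/bolt. φR_n = 0.75 × (2×39.609 + 6×48.75) = 278.8 kips.
Block shear: shear path 2×[2.1875+3×3.8125] = 2×13.625 in, A_gv = 8.5156, A_nv = 2×(13.625 − 3.5×1.1875)×0.3125 = 5.918 in²; tension across gage: (3.375 − 1×1.1875)×0.3125 = 0.68359 in². R_n = min(0.6×65×5.918, 0.6×50×8.5156) + 1.0×65×0.68359 = min(230.8, 255.47) + 44.433 = 275.23 kips. φR_n = 0.75 × 275.23 = 206.4 kips.
Tension yield (gross): A_g = 11×0.3125 = 3.4375 in². φR_n = 0.90 × 50 × 3.4375 = 154.7 kips.
Tension rupture (net): A_n = (11 − 2×1.1875)×0.3125 = 2.6953 in² (U = 1.0, A_e = A_n). φR_n = 0.75 × 65 × 2.6953 = 131.4 kips.
Governing: min(395.8, 278.8, 206.4, 154.7, 131.4) = 131.4 kips → net-section rupture.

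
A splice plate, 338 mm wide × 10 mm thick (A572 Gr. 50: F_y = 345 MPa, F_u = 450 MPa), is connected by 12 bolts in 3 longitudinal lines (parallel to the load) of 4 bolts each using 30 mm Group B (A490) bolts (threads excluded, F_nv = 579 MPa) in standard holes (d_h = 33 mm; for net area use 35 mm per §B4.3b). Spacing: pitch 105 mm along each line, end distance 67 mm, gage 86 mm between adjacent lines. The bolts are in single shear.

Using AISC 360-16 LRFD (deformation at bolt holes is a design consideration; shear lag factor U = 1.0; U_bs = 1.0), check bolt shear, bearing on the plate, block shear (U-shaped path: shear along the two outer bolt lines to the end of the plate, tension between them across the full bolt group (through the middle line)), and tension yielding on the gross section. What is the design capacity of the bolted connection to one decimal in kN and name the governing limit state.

1049.5 kN (gross-section yield governs)

Bolt shear: A_b = π(30)²/4 = 706.86 mm². φR_n = 0.75 × 579 × 706.86 × 12 × 1 = 3683.4 kN.
Bearing (10 mm plate, F_u = 450 MPa): end bolts L_c = 67 − 33/2 = 50.5, R_n = min(1.2×50.5×10×450, 2.4×30×10×450) = 272.7 kN/bolt; interior L_c = 105 − 33 = 72, R_n = 324 kN/bolt. φR_n = 0.75 × (3×272.7 + 9×324) = 2800.6 kN.
Block shear: shear path 2×[67+3×105] = 2×382 mm, A_gv = 7640, A_nv = 2×(382 − 3.5×35)×10 = 5190 mm²; tension across gage: (172 − 2×35)×10 = 1020 mm². R_n = min(0.6×450×5190, 0.6×345×7640) + 1.0×450×1020 = min(1401.3, 1581.5) + 459 = 1860.3 kN. φR_n = 0.75 × 1860.3 = 1395.2 kN.
Tension yield (gross): A_g = 338×10 = 3380 mm². φR_n = 0.90 × 345 × 3380 = 1049.5 kN.
Governing: min(3683.4, 2800.6, 1395.2, 1049.5) = 1049.5 kN → gross-section yield.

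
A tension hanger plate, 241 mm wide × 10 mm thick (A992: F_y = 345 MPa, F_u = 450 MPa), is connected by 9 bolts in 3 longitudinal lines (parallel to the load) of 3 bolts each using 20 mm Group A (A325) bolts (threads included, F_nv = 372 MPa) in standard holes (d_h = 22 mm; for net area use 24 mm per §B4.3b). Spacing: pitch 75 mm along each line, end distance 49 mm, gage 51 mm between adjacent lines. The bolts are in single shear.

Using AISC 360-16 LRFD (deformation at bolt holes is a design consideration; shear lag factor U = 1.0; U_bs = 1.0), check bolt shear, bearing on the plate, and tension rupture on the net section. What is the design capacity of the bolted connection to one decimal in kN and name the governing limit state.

570.4 kN (net-section rupture governs)

Bolt shear: A_b = π(20)²/4 = 314.16 mm². φR_n = 0.75 × 372 × 314.16 × 9 × 1 = 788.9 kN.
Bearing (10 mm plate, F_u = 450 MPa): end bolts L_c = 49 − 22/2 = 38, R_n = min(1.2×38×10×450, 2.4×20×10×450) = 205.2 kN/bolt; interior L_c = 75 − 22 = 53, R_n = 216 kN/bolt. φR_n = 0.75 × (3×205.2 + 6×216) = 1433.7 kN.
Tension rupture (net): A_n = (241 − 3×24)×10 = 1690 mm² (U = 1.0, A_e = A_n). φR_n = 0.75 × 450 × 1690 = 570.4 kN.
Governing: min(788.9, 1433.7, 570.4) = 570.4 kN → net-section rupture.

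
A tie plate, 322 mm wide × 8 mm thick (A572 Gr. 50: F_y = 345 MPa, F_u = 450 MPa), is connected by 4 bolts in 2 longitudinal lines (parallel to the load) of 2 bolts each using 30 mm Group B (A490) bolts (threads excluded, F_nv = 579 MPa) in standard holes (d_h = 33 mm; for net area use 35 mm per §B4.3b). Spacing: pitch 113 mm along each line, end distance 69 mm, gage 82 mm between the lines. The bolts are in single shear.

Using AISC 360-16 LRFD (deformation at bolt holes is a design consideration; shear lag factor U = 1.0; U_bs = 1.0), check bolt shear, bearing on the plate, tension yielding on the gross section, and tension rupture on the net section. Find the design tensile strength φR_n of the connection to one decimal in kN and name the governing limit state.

680.4 kN (net-section rupture governs)

Bolt shear: A_b = π(30)²/4 = 706.86 mm². φR_n = 0.75 × 579 × 706.86 × 4 × 1 = 1227.8 kN.
Bearing (8 mm plate, F_u = 450 MPa): end bolts L_c = 69 − 33/2 = 52.5, R_n = min(1.2×52.5×8×450, 2.4×30×8×450) = 226.8 kN/bolt; interior L_c = 113 − 33 = 80, R_n = 259.2 kN/bolt. φR_n = 0.75 × (2×226.8 + 2×259.2) = 729.0 kN.
Tension yield (gross): A_g = 322×8 = 2576 mm². φR_n = 0.90 × 345 × 2576 = 799.8 kN.
Tension rupture (net): A_n = (322 − 2×35)×8 = 2016 mm² (U = 1.0, A_e = A_n). φR_n = 0.75 × 450 × 2016 = 680.4 kN.
Governing: min(1227.8, 729.0, 799.8, 680.4) = 680.4 kN → net-section rupture.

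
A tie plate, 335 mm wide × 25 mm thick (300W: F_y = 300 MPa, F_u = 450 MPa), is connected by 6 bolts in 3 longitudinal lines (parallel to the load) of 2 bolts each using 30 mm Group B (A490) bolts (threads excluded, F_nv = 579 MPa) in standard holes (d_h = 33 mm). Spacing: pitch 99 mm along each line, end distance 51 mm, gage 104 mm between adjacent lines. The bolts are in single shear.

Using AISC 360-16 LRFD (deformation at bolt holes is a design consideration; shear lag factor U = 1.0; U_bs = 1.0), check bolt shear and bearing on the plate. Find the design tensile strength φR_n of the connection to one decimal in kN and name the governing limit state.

1841.7 kN (bolt shear governs)

Bolt shear: A_b = π(30)²/4 = 706.86 mm². φR_n = 0.75 × 579 × 706.86 × 6 × 1 = 1841.7 kN.
Bearing (25 mm plate, F_u = 450 MPa): end bolts L_c = 51 − 33/2 = 34.5, R_n = min(1.2×34.5×25×450, 2.4×30×25×450) = 465.75 kN/bolt; interior L_c = 99 − 33 = 66, R_n = 810 kN/bolt. φR_n = 0.75 × (3×465.75 + 3×810) = 2870.4 kN.
Governing: min(1841.7, 2870.4) = 1841.7 kN → bolt shear.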